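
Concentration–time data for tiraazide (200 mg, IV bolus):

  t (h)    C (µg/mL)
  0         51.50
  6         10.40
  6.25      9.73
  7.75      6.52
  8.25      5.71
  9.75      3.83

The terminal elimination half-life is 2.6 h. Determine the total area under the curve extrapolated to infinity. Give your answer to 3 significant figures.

AUC = 225 µg/mL·h

Trapezoidal AUC_0→9.75:
  [0→6]: (51.50+10.40)/2 × 6 = 185.7
  [6→6.25]: (10.40+9.73)/2 × 0.25 = 2.51625
  [6.25→7.75]: (9.73+6.52)/2 × 1.5 = 12.1875
  [7.75→8.25]: (6.52+5.71)/2 × 0.5 = 3.0575
  [8.25→9.75]: (5.71+3.83)/2 × 1.5 = 7.155
  Sum = 210.61625 µg/mL·h
k_e = ln2 / t½ = 0.693147 / 2.6 = 0.2666 h^-1
Extrapolated tail: C_last / k_e = 3.83 / 0.2666 = 14.366
AUC_0→∞ = 210.61625 + 14.366 = 224.98225 µg/mL·h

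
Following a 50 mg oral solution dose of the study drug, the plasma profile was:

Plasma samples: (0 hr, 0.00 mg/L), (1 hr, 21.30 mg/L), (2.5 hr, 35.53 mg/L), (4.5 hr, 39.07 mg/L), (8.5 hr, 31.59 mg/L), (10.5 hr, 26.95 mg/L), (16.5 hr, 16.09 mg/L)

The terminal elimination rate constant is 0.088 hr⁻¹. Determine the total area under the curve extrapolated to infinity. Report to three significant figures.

AUC = 640 mg/L·hr

Trapezoidal AUC_0→16.5:
  [0→1]: (0.00+21.30)/2 × 1 = 10.65
  [1→2.5]: (21.30+35.53)/2 × 1.5 = 42.6225
  [2.5→4.5]: (35.53+39.07)/2 × 2 = 74.6
  [4.5→8.5]: (39.07+31.59)/2 × 4 = 141.32
  [8.5→10.5]: (31.59+26.95)/2 × 2 = 58.54
  [10.5→16.5]: (26.95+16.09)/2 × 6 = 129.12
  Sum = 456.8525 mg/L·hr
Extrapolated tail: C_last / k_e = 16.09 / 0.088 = 182.841
AUC_0→∞ = 456.8525 + 182.841 = 639.6935 mg/L·hr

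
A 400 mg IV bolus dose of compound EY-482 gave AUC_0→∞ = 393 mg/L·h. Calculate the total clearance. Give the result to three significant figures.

CL = Dose_iv / AUC_0→∞
   = 400 / 393 = 1.01781 L/h

CL = 1.02 L/h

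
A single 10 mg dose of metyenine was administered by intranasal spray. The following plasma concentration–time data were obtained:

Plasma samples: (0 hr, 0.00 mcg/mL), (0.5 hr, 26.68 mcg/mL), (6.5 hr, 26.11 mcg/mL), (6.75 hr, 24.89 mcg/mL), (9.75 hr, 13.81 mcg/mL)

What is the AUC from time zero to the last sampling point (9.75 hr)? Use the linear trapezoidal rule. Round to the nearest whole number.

AUC = 229 mcg/mL·hr

Trapezoidal AUC_0→9.75:
  [0→0.5]: (0.00+26.68)/2 × 0.5 = 6.67
  [0.5→6.5]: (26.68+26.11)/2 × 6 = 158.37
  [6.5→6.75]: (26.11+24.89)/2 × 0.25 = 6.375
  [6.75→9.75]: (24.89+13.81)/2 × 3 = 58.05
  Sum = 229.465 mcg/mL·hr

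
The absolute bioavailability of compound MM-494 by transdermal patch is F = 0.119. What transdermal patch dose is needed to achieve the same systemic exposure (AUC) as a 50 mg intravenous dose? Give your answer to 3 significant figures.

For equal systemic exposure: F × D_ev = D_iv
D_ev = D_iv / F = 50 / 0.119 = 420.168 mg

D_transdermal = 420 mg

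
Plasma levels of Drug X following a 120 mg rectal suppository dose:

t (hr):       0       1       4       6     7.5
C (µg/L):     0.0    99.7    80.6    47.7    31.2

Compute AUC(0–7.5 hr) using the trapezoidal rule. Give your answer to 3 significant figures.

Trapezoidal AUC_0→7.5:
  [0→1]: (0.0+99.7)/2 × 1 = 49.85
  [1→4]: (99.7+80.6)/2 × 3 = 270.45
  [4→6]: (80.6+47.7)/2 × 2 = 128.3
  [6→7.5]: (47.7+31.2)/2 × 1.5 = 59.175
  Sum = 507.775 µg/L·hr

AUC = 508 µg/L·hr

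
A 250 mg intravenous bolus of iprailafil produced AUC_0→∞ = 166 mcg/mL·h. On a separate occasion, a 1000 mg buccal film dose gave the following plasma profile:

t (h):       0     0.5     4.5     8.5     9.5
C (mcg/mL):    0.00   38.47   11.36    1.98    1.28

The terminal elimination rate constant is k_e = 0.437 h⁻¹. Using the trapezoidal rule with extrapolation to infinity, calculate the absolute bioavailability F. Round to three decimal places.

F = 0.212

Trapezoidal AUC_0→9.5 (buccal film):
  [0→0.5]: (0.00+38.47)/2 × 0.5 = 9.6175
  [0.5→4.5]: (38.47+11.36)/2 × 4 = 99.66
  [4.5→8.5]: (11.36+1.98)/2 × 4 = 26.68
  [8.5→9.5]: (1.98+1.28)/2 × 1 = 1.63
  Sum = 137.5875 mcg/mL·h
Tail: C_last/k_e = 1.28/0.437 = 2.929
AUC_0→∞ (buccal film) = 137.5875 + 2.929 = 140.5165 mcg/mL·h
F = (AUC_ev/D_ev)/(AUC_iv/D_iv) = (140.5165/1000)/(166/250) = 0.1405165/0.664 = 0.2116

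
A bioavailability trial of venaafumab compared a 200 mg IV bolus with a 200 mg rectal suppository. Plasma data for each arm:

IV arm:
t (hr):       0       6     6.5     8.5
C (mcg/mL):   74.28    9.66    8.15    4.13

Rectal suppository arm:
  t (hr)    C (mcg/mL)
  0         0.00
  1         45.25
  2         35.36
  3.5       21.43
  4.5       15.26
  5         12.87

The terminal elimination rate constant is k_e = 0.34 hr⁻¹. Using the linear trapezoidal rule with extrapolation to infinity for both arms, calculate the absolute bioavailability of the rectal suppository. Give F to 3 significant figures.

Trapezoidal AUC_0→8.5 (IV):
  [0→6]: (74.28+9.66)/2 × 6 = 251.82
  [6→6.5]: (9.66+8.15)/2 × 0.5 = 4.4525
  [6.5→8.5]: (8.15+4.13)/2 × 2 = 12.28
  Sum = 268.5525 mcg/mL·hr
IV tail: 4.13/0.34 = 12.147; AUC_iv,0→∞ = 268.5525 + 12.147 = 280.6995 mcg/mL·hr
Trapezoidal AUC_0→5 (rectal suppository):
  [0→1]: (0.00+45.25)/2 × 1 = 22.625
  [1→2]: (45.25+35.36)/2 × 1 = 40.305
  [2→3.5]: (35.36+21.43)/2 × 1.5 = 42.5925
  [3.5→4.5]: (21.43+15.26)/2 × 1 = 18.345
  [4.5→5]: (15.26+12.87)/2 × 0.5 = 7.0325
  Sum = 130.9 mcg/mL·hr
rectal suppository tail: 12.87/0.34 = 37.853; AUC_ev,0→∞ = 130.9 + 37.853 = 168.753 mcg/mL·hr
F = (AUC_ev/D_ev)/(AUC_iv/D_iv) = (168.753/200)/(280.6995/200) = 0.843765/1.4034975 = 0.6012

F = 0.601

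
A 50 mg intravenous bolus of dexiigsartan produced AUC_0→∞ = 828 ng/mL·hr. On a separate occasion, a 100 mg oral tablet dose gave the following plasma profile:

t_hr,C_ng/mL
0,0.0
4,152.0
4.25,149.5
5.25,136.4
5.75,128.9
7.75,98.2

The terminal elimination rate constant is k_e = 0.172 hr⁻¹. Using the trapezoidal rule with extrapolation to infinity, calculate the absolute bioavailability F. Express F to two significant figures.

F = 0.81

Trapezoidal AUC_0→7.75 (oral tablet):
  [0→4]: (0.0+152.0)/2 × 4 = 304.0
  [4→4.25]: (152.0+149.5)/2 × 0.25 = 37.6875
  [4.25→5.25]: (149.5+136.4)/2 × 1 = 142.95
  [5.25→5.75]: (136.4+128.9)/2 × 0.5 = 66.325
  [5.75→7.75]: (128.9+98.2)/2 × 2 = 227.1
  Sum = 778.0625 ng/mL·hr
Tail: C_last/k_e = 98.2/0.172 = 570.930
AUC_0→∞ (oral tablet) = 778.0625 + 570.930 = 1348.9925 ng/mL·hr
F = (AUC_ev/D_ev)/(AUC_iv/D_iv) = (1348.9925/100)/(828/50) = 13.489925/16.56 = 0.8146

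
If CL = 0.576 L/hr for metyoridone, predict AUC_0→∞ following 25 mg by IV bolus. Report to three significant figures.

AUC = 43.4 mg/L·hr

AUC_0→∞ = Dose_iv / CL
        = 25 / 0.576 = 43.4028 mg/L·hr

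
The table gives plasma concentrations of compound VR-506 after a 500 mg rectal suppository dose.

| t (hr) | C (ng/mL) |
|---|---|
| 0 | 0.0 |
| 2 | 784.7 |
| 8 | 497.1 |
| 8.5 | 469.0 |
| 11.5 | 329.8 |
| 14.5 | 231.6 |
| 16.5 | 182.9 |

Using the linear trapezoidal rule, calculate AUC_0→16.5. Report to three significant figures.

Trapezoidal AUC_0→16.5:
  [0→2]: (0.0+784.7)/2 × 2 = 784.7
  [2→8]: (784.7+497.1)/2 × 6 = 3845.4
  [8→8.5]: (497.1+469.0)/2 × 0.5 = 241.525
  [8.5→11.5]: (469.0+329.8)/2 × 3 = 1198.2
  [11.5→14.5]: (329.8+231.6)/2 × 3 = 842.1
  [14.5→16.5]: (231.6+182.9)/2 × 2 = 414.5
  Sum = 7326.425 ng/mL·hr

AUC = 7330 ng/mL·hr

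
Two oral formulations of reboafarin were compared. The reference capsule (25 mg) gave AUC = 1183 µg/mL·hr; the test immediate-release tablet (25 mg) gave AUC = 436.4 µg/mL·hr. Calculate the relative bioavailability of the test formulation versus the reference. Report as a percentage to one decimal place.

F_rel = 36.9%

F_rel = (AUC_test/D_test) / (AUC_ref/D_ref)
      = (436.4/25) / (1183/25)
      = 17.456 / 47.32 = 0.3689 = 36.89%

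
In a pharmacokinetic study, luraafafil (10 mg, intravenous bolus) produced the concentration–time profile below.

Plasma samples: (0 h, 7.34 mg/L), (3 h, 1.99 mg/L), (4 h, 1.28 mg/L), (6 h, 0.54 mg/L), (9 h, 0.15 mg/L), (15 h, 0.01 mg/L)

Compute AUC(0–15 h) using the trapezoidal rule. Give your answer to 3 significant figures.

Trapezoidal AUC_0→15:
  [0→3]: (7.34+1.99)/2 × 3 = 13.995
  [3→4]: (1.99+1.28)/2 × 1 = 1.635
  [4→6]: (1.28+0.54)/2 × 2 = 1.82
  [6→9]: (0.54+0.15)/2 × 3 = 1.035
  [9→15]: (0.15+0.01)/2 × 6 = 0.48
  Sum = 18.965 mg/L·h

AUC = 19.0 mg/L·h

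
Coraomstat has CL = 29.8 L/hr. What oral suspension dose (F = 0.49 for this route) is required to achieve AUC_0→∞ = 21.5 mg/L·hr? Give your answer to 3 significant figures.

Dose = 1310 mg

Dose = CL × AUC_0→∞ / F
     = 29.8 × 21.5 / 0.49 = 1307.55 mg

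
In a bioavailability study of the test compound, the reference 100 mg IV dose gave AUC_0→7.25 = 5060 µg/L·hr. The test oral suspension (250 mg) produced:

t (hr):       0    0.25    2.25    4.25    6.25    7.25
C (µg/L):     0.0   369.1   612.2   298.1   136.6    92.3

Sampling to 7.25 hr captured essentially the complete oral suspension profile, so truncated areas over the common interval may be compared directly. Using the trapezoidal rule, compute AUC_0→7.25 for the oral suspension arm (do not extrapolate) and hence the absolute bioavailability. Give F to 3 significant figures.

F = 0.197

Trapezoidal AUC_0→7.25 (oral suspension):
  [0→0.25]: (0.0+369.1)/2 × 0.25 = 46.1375
  [0.25→2.25]: (369.1+612.2)/2 × 2 = 981.3
  [2.25→4.25]: (612.2+298.1)/2 × 2 = 910.3
  [4.25→6.25]: (298.1+136.6)/2 × 2 = 434.7
  [6.25→7.25]: (136.6+92.3)/2 × 1 = 114.45
  Sum = 2486.8875 µg/L·hr
F = (AUC_ev/D_ev)/(AUC_iv/D_iv) = (2486.8875/250)/(5060/100) = 9.94755/50.6 = 0.1966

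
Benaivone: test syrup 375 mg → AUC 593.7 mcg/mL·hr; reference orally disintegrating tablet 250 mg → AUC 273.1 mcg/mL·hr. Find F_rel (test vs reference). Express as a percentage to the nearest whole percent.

F_rel = (AUC_test/D_test) / (AUC_ref/D_ref)
      = (593.7/375) / (273.1/250)
      = 1.5832 / 1.0924 = 1.4493 = 144.93%

F_rel = 145%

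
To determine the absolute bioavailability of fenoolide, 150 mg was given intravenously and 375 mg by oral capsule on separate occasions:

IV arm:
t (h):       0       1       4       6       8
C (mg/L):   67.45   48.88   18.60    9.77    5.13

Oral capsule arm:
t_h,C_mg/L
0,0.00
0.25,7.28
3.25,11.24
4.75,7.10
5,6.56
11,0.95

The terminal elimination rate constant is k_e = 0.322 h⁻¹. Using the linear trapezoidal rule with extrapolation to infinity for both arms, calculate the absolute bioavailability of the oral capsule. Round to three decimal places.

Trapezoidal AUC_0→8 (IV):
  [0→1]: (67.45+48.88)/2 × 1 = 58.165
  [1→4]: (48.88+18.60)/2 × 3 = 101.22
  [4→6]: (18.60+9.77)/2 × 2 = 28.37
  [6→8]: (9.77+5.13)/2 × 2 = 14.9
  Sum = 202.655 mg/L·h
IV tail: 5.13/0.322 = 15.932; AUC_iv,0→∞ = 202.655 + 15.932 = 218.587 mg/L·h
Trapezoidal AUC_0→11 (oral capsule):
  [0→0.25]: (0.00+7.28)/2 × 0.25 = 0.91
  [0.25→3.25]: (7.28+11.24)/2 × 3 = 27.78
  [3.25→4.75]: (11.24+7.10)/2 × 1.5 = 13.755
  [4.75→5]: (7.10+6.56)/2 × 0.25 = 1.7075
  [5→11]: (6.56+0.95)/2 × 6 = 22.53
  Sum = 66.6825 mg/L·h
oral capsule tail: 0.95/0.322 = 2.950; AUC_ev,0→∞ = 66.6825 + 2.950 = 69.6325 mg/L·h
F = (AUC_ev/D_ev)/(AUC_iv/D_iv) = (69.6325/375)/(218.587/150) = 0.185687/1.45725 = 0.1274

F = 0.127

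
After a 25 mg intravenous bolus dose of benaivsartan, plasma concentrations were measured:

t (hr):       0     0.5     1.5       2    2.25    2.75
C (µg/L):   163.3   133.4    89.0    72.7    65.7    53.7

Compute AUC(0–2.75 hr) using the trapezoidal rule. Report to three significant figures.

AUC = 273 µg/L·hr

Trapezoidal AUC_0→2.75:
  [0→0.5]: (163.3+133.4)/2 × 0.5 = 74.175
  [0.5→1.5]: (133.4+89.0)/2 × 1 = 111.2
  [1.5→2]: (89.0+72.7)/2 × 0.5 = 40.425
  [2→2.25]: (72.7+65.7)/2 × 0.25 = 17.3
  [2.25→2.75]: (65.7+53.7)/2 × 0.5 = 29.85
  Sum = 272.95 µg/L·hr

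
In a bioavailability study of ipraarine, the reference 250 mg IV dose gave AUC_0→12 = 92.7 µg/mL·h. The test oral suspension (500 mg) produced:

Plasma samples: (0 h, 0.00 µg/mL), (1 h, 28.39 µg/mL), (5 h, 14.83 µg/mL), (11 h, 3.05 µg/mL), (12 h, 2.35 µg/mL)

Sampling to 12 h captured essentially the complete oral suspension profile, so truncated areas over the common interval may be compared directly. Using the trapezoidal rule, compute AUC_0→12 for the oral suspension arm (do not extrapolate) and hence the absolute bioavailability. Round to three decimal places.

F = 0.847

Trapezoidal AUC_0→12 (oral suspension):
  [0→1]: (0.00+28.39)/2 × 1 = 14.195
  [1→5]: (28.39+14.83)/2 × 4 = 86.44
  [5→11]: (14.83+3.05)/2 × 6 = 53.64
  [11→12]: (3.05+2.35)/2 × 1 = 2.7
  Sum = 156.975 µg/mL·h
F = (AUC_ev/D_ev)/(AUC_iv/D_iv) = (156.975/500)/(92.7/250) = 0.31395/0.3708 = 0.8467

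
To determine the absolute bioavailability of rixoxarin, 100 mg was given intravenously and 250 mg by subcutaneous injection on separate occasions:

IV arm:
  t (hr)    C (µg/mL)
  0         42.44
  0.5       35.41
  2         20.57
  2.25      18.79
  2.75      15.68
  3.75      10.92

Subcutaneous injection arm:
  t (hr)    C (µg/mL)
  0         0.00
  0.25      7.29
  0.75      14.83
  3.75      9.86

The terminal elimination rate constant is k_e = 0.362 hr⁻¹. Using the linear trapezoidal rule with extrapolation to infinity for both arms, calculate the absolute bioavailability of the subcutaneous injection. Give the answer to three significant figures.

Trapezoidal AUC_0→3.75 (IV):
  [0→0.5]: (42.44+35.41)/2 × 0.5 = 19.4625
  [0.5→2]: (35.41+20.57)/2 × 1.5 = 41.985
  [2→2.25]: (20.57+18.79)/2 × 0.25 = 4.92
  [2.25→2.75]: (18.79+15.68)/2 × 0.5 = 8.6175
  [2.75→3.75]: (15.68+10.92)/2 × 1 = 13.3
  Sum = 88.285 µg/mL·hr
IV tail: 10.92/0.362 = 30.166; AUC_iv,0→∞ = 88.285 + 30.166 = 118.451 µg/mL·hr
Trapezoidal AUC_0→3.75 (subcutaneous injection):
  [0→0.25]: (0.00+7.29)/2 × 0.25 = 0.91125
  [0.25→0.75]: (7.29+14.83)/2 × 0.5 = 5.53
  [0.75→3.75]: (14.83+9.86)/2 × 3 = 37.035
  Sum = 43.47625 µg/mL·hr
subcutaneous injection tail: 9.86/0.362 = 27.238; AUC_ev,0→∞ = 43.47625 + 27.238 = 70.71425 µg/mL·hr
F = (AUC_ev/D_ev)/(AUC_iv/D_iv) = (70.71425/250)/(118.451/100) = 0.282857/1.18451 = 0.2388

F = 0.239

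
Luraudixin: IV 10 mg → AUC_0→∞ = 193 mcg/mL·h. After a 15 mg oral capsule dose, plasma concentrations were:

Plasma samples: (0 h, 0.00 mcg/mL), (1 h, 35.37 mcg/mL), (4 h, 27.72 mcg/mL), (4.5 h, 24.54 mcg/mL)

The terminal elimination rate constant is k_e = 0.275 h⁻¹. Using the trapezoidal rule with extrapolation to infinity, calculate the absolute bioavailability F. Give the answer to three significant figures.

Trapezoidal AUC_0→4.5 (oral capsule):
  [0→1]: (0.00+35.37)/2 × 1 = 17.685
  [1→4]: (35.37+27.72)/2 × 3 = 94.635
  [4→4.5]: (27.72+24.54)/2 × 0.5 = 13.065
  Sum = 125.385 mcg/mL·h
Tail: C_last/k_e = 24.54/0.275 = 89.236
AUC_0→∞ (oral capsule) = 125.385 + 89.236 = 214.621 mcg/mL·h
F = (AUC_ev/D_ev)/(AUC_iv/D_iv) = (214.621/15)/(193/10) = 14.3081/19.3 = 0.7414

F = 0.741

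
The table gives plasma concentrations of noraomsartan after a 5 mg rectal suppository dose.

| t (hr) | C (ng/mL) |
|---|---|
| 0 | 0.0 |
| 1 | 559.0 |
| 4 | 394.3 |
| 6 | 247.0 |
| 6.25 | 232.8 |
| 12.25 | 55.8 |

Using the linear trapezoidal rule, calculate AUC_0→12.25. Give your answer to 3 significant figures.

AUC = 3280 ng/mL·hr

Trapezoidal AUC_0→12.25:
  [0→1]: (0.0+559.0)/2 × 1 = 279.5
  [1→4]: (559.0+394.3)/2 × 3 = 1429.95
  [4→6]: (394.3+247.0)/2 × 2 = 641.3
  [6→6.25]: (247.0+232.8)/2 × 0.25 = 59.975
  [6.25→12.25]: (232.8+55.8)/2 × 6 = 865.8
  Sum = 3276.525 ng/mL·hr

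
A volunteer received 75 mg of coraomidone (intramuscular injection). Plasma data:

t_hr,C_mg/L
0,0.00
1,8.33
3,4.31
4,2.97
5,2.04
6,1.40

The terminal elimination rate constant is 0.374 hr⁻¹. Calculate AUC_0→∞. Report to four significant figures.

Trapezoidal AUC_0→6:
  [0→1]: (0.00+8.33)/2 × 1 = 4.165
  [1→3]: (8.33+4.31)/2 × 2 = 12.64
  [3→4]: (4.31+2.97)/2 × 1 = 3.64
  [4→5]: (2.97+2.04)/2 × 1 = 2.505
  [5→6]: (2.04+1.40)/2 × 1 = 1.72
  Sum = 24.67 mg/L·hr
Extrapolated tail: C_last / k_e = 1.40 / 0.374 = 3.743
AUC_0→∞ = 24.67 + 3.743 = 28.413 mg/L·hr

AUC = 28.41 mg/L·hr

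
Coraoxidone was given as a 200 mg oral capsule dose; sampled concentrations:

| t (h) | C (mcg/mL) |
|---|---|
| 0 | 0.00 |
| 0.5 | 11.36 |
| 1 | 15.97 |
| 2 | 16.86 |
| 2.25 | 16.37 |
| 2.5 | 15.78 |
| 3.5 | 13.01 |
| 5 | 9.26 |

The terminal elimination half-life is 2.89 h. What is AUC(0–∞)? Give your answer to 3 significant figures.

Trapezoidal AUC_0→5:
  [0→0.5]: (0.00+11.36)/2 × 0.5 = 2.84
  [0.5→1]: (11.36+15.97)/2 × 0.5 = 6.8325
  [1→2]: (15.97+16.86)/2 × 1 = 16.415
  [2→2.25]: (16.86+16.37)/2 × 0.25 = 4.15375
  [2.25→2.5]: (16.37+15.78)/2 × 0.25 = 4.01875
  [2.5→3.5]: (15.78+13.01)/2 × 1 = 14.395
  [3.5→5]: (13.01+9.26)/2 × 1.5 = 16.7025
  Sum = 65.3575 mcg/mL·h
k_e = ln2 / t½ = 0.693147 / 2.89 = 0.2398 h^-1
Extrapolated tail: C_last / k_e = 9.26 / 0.2398 = 38.616
AUC_0→∞ = 65.3575 + 38.616 = 103.9735 mcg/mL·h

AUC = 104 mcg/mL·h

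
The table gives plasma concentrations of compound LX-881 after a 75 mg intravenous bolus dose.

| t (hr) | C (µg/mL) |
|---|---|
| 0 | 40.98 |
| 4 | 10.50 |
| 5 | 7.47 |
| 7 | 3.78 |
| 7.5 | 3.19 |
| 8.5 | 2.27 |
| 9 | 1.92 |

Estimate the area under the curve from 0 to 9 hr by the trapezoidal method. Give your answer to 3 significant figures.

Trapezoidal AUC_0→9:
  [0→4]: (40.98+10.50)/2 × 4 = 102.96
  [4→5]: (10.50+7.47)/2 × 1 = 8.985
  [5→7]: (7.47+3.78)/2 × 2 = 11.25
  [7→7.5]: (3.78+3.19)/2 × 0.5 = 1.7425
  [7.5→8.5]: (3.19+2.27)/2 × 1 = 2.73
  [8.5→9]: (2.27+1.92)/2 × 0.5 = 1.0475
  Sum = 128.715 µg/mL·hr

AUC = 129 µg/mL·hr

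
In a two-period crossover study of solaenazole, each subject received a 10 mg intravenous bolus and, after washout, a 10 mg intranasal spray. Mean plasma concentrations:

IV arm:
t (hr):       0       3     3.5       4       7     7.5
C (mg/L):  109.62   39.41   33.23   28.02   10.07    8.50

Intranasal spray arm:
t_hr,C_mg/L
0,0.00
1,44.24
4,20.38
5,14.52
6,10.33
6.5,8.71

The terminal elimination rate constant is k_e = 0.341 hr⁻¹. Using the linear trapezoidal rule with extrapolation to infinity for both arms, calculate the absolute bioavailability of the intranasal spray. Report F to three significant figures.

F = 0.521

Trapezoidal AUC_0→7.5 (IV):
  [0→3]: (109.62+39.41)/2 × 3 = 223.545
  [3→3.5]: (39.41+33.23)/2 × 0.5 = 18.16
  [3.5→4]: (33.23+28.02)/2 × 0.5 = 15.3125
  [4→7]: (28.02+10.07)/2 × 3 = 57.135
  [7→7.5]: (10.07+8.50)/2 × 0.5 = 4.6425
  Sum = 318.795 mg/L·hr
IV tail: 8.50/0.341 = 24.927; AUC_iv,0→∞ = 318.795 + 24.927 = 343.722 mg/L·hr
Trapezoidal AUC_0→6.5 (intranasal spray):
  [0→1]: (0.00+44.24)/2 × 1 = 22.12
  [1→4]: (44.24+20.38)/2 × 3 = 96.93
  [4→5]: (20.38+14.52)/2 × 1 = 17.45
  [5→6]: (14.52+10.33)/2 × 1 = 12.425
  [6→6.5]: (10.33+8.71)/2 × 0.5 = 4.76
  Sum = 153.685 mg/L·hr
intranasal spray tail: 8.71/0.341 = 25.543; AUC_ev,0→∞ = 153.685 + 25.543 = 179.228 mg/L·hr
F = (AUC_ev/D_ev)/(AUC_iv/D_iv) = (179.228/10)/(343.722/10) = 17.9228/34.3722 = 0.5214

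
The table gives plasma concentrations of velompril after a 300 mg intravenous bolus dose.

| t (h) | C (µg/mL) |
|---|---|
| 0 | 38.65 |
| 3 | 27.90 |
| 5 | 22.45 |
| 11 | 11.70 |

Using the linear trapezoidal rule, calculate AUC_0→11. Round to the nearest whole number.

AUC = 253 µg/mL·h

Trapezoidal AUC_0→11:
  [0→3]: (38.65+27.90)/2 × 3 = 99.825
  [3→5]: (27.90+22.45)/2 × 2 = 50.35
  [5→11]: (22.45+11.70)/2 × 6 = 102.45
  Sum = 252.625 µg/mL·h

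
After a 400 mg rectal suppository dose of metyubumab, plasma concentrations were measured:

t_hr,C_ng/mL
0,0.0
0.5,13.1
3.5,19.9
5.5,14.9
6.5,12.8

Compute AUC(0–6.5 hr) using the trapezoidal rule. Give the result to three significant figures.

Trapezoidal AUC_0→6.5:
  [0→0.5]: (0.0+13.1)/2 × 0.5 = 3.275
  [0.5→3.5]: (13.1+19.9)/2 × 3 = 49.5
  [3.5→5.5]: (19.9+14.9)/2 × 2 = 34.8
  [5.5→6.5]: (14.9+12.8)/2 × 1 = 13.85
  Sum = 101.425 ng/mL·hr

AUC = 101 ng/mL·hr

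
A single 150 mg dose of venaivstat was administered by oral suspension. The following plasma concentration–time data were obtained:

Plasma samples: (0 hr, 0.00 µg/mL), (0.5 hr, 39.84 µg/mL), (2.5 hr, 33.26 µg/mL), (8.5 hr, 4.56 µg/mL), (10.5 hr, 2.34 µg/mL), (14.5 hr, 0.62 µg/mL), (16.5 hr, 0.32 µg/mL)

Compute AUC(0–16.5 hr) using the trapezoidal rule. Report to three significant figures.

AUC = 210 µg/mL·hr

Trapezoidal AUC_0→16.5:
  [0→0.5]: (0.00+39.84)/2 × 0.5 = 9.96
  [0.5→2.5]: (39.84+33.26)/2 × 2 = 73.1
  [2.5→8.5]: (33.26+4.56)/2 × 6 = 113.46
  [8.5→10.5]: (4.56+2.34)/2 × 2 = 6.9
  [10.5→14.5]: (2.34+0.62)/2 × 4 = 5.92
  [14.5→16.5]: (0.62+0.32)/2 × 2 = 0.94
  Sum = 210.28 µg/mL·hr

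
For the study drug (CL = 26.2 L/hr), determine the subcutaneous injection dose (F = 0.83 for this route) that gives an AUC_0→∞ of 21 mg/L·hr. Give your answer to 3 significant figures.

Dose = CL × AUC_0→∞ / F
     = 26.2 × 21 / 0.83 = 662.892 mg

Dose = 663 mg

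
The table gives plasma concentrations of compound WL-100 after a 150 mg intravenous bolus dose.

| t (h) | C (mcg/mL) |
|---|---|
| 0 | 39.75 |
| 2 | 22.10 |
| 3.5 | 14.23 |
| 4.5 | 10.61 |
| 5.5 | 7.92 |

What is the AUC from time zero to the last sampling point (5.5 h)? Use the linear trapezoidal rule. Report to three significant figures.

AUC = 111 mcg/mL·h

Trapezoidal AUC_0→5.5:
  [0→2]: (39.75+22.10)/2 × 2 = 61.85
  [2→3.5]: (22.10+14.23)/2 × 1.5 = 27.2475
  [3.5→4.5]: (14.23+10.61)/2 × 1 = 12.42
  [4.5→5.5]: (10.61+7.92)/2 × 1 = 9.265
  Sum = 110.7825 mcg/mL·h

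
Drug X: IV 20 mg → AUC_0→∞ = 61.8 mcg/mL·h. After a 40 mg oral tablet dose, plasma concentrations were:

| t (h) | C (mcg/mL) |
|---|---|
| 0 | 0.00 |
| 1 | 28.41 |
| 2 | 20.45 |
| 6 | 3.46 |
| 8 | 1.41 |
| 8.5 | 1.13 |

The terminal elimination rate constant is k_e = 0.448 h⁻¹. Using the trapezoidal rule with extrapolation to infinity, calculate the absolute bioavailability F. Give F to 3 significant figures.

Trapezoidal AUC_0→8.5 (oral tablet):
  [0→1]: (0.00+28.41)/2 × 1 = 14.205
  [1→2]: (28.41+20.45)/2 × 1 = 24.43
  [2→6]: (20.45+3.46)/2 × 4 = 47.82
  [6→8]: (3.46+1.41)/2 × 2 = 4.87
  [8→8.5]: (1.41+1.13)/2 × 0.5 = 0.635
  Sum = 91.96 mcg/mL·h
Tail: C_last/k_e = 1.13/0.448 = 2.522
AUC_0→∞ (oral tablet) = 91.96 + 2.522 = 94.482 mcg/mL·h
F = (AUC_ev/D_ev)/(AUC_iv/D_iv) = (94.482/40)/(61.8/20) = 2.36205/3.09 = 0.7644

F = 0.764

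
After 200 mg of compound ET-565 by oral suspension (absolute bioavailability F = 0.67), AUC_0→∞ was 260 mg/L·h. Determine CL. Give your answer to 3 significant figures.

CL = F × Dose / AUC_0→∞
   = 0.67 × 200 / 260 = 0.515385 L/h

CL = 0.515 L/h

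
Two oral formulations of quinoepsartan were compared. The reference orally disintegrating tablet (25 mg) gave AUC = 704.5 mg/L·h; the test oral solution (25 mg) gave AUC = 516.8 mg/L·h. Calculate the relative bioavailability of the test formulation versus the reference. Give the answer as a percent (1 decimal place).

F_rel = 73.4%

F_rel = (AUC_test/D_test) / (AUC_ref/D_ref)
      = (516.8/25) / (704.5/25)
      = 20.672 / 28.18 = 0.7336 = 73.36%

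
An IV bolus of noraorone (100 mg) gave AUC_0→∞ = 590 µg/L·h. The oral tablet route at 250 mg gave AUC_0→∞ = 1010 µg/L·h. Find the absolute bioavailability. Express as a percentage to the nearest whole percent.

F = 68%

F = (AUC_ev / D_ev) / (AUC_iv / D_iv)
  = (1010/250) / (590/100)
  = 4.04 / 5.9 = 0.6847
  = 68.47%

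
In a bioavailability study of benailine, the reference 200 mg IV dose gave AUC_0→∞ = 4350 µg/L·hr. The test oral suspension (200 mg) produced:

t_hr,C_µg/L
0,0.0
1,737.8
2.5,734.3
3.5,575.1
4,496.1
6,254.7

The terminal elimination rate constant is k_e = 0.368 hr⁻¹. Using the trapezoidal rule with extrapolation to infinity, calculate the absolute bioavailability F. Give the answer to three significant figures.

Trapezoidal AUC_0→6 (oral suspension):
  [0→1]: (0.0+737.8)/2 × 1 = 368.9
  [1→2.5]: (737.8+734.3)/2 × 1.5 = 1104.075
  [2.5→3.5]: (734.3+575.1)/2 × 1 = 654.7
  [3.5→4]: (575.1+496.1)/2 × 0.5 = 267.8
  [4→6]: (496.1+254.7)/2 × 2 = 750.8
  Sum = 3146.275 µg/L·hr
Tail: C_last/k_e = 254.7/0.368 = 692.120
AUC_0→∞ (oral suspension) = 3146.275 + 692.120 = 3838.395 µg/L·hr
F = (AUC_ev/D_ev)/(AUC_iv/D_iv) = (3838.395/200)/(4350/200) = 19.191975/21.75 = 0.8824

F = 0.882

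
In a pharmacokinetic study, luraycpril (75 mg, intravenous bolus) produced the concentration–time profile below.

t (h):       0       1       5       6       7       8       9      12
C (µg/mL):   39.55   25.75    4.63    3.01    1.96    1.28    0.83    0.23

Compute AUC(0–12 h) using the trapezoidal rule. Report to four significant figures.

AUC = 104.0 µg/mL·h

Trapezoidal AUC_0→12:
  [0→1]: (39.55+25.75)/2 × 1 = 32.65
  [1→5]: (25.75+4.63)/2 × 4 = 60.76
  [5→6]: (4.63+3.01)/2 × 1 = 3.82
  [6→7]: (3.01+1.96)/2 × 1 = 2.485
  [7→8]: (1.96+1.28)/2 × 1 = 1.62
  [8→9]: (1.28+0.83)/2 × 1 = 1.055
  [9→12]: (0.83+0.23)/2 × 3 = 1.59
  Sum = 103.98 µg/mL·h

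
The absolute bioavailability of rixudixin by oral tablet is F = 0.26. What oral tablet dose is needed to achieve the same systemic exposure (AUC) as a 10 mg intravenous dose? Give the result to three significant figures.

D_oral = 38.5 mg

For equal systemic exposure: F × D_ev = D_iv
D_ev = D_iv / F = 10 / 0.26 = 38.4615 mg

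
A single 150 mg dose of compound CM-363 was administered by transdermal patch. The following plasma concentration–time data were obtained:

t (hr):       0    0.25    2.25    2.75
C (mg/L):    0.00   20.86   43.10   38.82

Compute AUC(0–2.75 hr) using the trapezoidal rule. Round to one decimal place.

Trapezoidal AUC_0→2.75:
  [0→0.25]: (0.00+20.86)/2 × 0.25 = 2.6075
  [0.25→2.25]: (20.86+43.10)/2 × 2 = 63.96
  [2.25→2.75]: (43.10+38.82)/2 × 0.5 = 20.48
  Sum = 87.0475 mg/L·hr

AUC = 87.0 mg/L·hr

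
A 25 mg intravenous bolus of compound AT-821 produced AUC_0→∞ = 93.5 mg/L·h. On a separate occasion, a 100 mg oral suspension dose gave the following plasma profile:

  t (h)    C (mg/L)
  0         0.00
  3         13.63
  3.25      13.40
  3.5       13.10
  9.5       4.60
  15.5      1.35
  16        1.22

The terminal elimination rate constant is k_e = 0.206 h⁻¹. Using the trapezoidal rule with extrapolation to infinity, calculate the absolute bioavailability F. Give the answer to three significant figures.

Trapezoidal AUC_0→16 (oral suspension):
  [0→3]: (0.00+13.63)/2 × 3 = 20.445
  [3→3.25]: (13.63+13.40)/2 × 0.25 = 3.37875
  [3.25→3.5]: (13.40+13.10)/2 × 0.25 = 3.3125
  [3.5→9.5]: (13.10+4.60)/2 × 6 = 53.1
  [9.5→15.5]: (4.60+1.35)/2 × 6 = 17.85
  [15.5→16]: (1.35+1.22)/2 × 0.5 = 0.6425
  Sum = 98.72875 mg/L·h
Tail: C_last/k_e = 1.22/0.206 = 5.922
AUC_0→∞ (oral suspension) = 98.72875 + 5.922 = 104.65075 mg/L·h
F = (AUC_ev/D_ev)/(AUC_iv/D_iv) = (104.65075/100)/(93.5/25) = 1.0465075/3.74 = 0.2798

F = 0.280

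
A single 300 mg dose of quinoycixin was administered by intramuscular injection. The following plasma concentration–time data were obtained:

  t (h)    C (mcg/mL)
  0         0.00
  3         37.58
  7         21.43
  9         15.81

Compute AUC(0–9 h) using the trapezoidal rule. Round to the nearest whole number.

Trapezoidal AUC_0→9:
  [0→3]: (0.00+37.58)/2 × 3 = 56.37
  [3→7]: (37.58+21.43)/2 × 4 = 118.02
  [7→9]: (21.43+15.81)/2 × 2 = 37.24
  Sum = 211.63 mcg/mL·h

AUC = 212 mcg/mL·h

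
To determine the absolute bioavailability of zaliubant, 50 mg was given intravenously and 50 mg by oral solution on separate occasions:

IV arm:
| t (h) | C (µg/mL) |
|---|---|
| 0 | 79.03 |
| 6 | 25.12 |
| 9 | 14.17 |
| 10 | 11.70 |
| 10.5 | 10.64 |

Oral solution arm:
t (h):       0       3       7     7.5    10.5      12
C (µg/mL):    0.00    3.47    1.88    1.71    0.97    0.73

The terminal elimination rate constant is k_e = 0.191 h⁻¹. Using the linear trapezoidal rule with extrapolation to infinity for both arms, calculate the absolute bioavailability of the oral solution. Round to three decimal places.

Trapezoidal AUC_0→10.5 (IV):
  [0→6]: (79.03+25.12)/2 × 6 = 312.45
  [6→9]: (25.12+14.17)/2 × 3 = 58.935
  [9→10]: (14.17+11.70)/2 × 1 = 12.935
  [10→10.5]: (11.70+10.64)/2 × 0.5 = 5.585
  Sum = 389.905 µg/mL·h
IV tail: 10.64/0.191 = 55.707; AUC_iv,0→∞ = 389.905 + 55.707 = 445.612 µg/mL·h
Trapezoidal AUC_0→12 (oral solution):
  [0→3]: (0.00+3.47)/2 × 3 = 5.205
  [3→7]: (3.47+1.88)/2 × 4 = 10.7
  [7→7.5]: (1.88+1.71)/2 × 0.5 = 0.8975
  [7.5→10.5]: (1.71+0.97)/2 × 3 = 4.02
  [10.5→12]: (0.97+0.73)/2 × 1.5 = 1.275
  Sum = 22.0975 µg/mL·h
oral solution tail: 0.73/0.191 = 3.822; AUC_ev,0→∞ = 22.0975 + 3.822 = 25.9195 µg/mL·h
F = (AUC_ev/D_ev)/(AUC_iv/D_iv) = (25.9195/50)/(445.612/50) = 0.51839/8.91224 = 0.0582

F = 0.058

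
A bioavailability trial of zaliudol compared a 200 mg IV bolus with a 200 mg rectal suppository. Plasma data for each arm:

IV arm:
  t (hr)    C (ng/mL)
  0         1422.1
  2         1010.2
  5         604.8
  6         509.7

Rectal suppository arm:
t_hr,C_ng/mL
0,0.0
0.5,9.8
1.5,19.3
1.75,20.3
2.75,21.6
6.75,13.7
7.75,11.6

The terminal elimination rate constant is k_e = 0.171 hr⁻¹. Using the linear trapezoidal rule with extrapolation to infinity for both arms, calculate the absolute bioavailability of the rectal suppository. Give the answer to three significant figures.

F = 0.0231

Trapezoidal AUC_0→6 (IV):
  [0→2]: (1422.1+1010.2)/2 × 2 = 2432.3
  [2→5]: (1010.2+604.8)/2 × 3 = 2422.5
  [5→6]: (604.8+509.7)/2 × 1 = 557.25
  Sum = 5412.05 ng/mL·hr
IV tail: 509.7/0.171 = 2980.702; AUC_iv,0→∞ = 5412.05 + 2980.702 = 8392.752 ng/mL·hr
Trapezoidal AUC_0→7.75 (rectal suppository):
  [0→0.5]: (0.0+9.8)/2 × 0.5 = 2.45
  [0.5→1.5]: (9.8+19.3)/2 × 1 = 14.55
  [1.5→1.75]: (19.3+20.3)/2 × 0.25 = 4.95
  [1.75→2.75]: (20.3+21.6)/2 × 1 = 20.95
  [2.75→6.75]: (21.6+13.7)/2 × 4 = 70.6
  [6.75→7.75]: (13.7+11.6)/2 × 1 = 12.65
  Sum = 126.15 ng/mL·hr
rectal suppository tail: 11.6/0.171 = 67.836; AUC_ev,0→∞ = 126.15 + 67.836 = 193.986 ng/mL·hr
F = (AUC_ev/D_ev)/(AUC_iv/D_iv) = (193.986/200)/(8392.752/200) = 0.96993/41.96376 = 0.0231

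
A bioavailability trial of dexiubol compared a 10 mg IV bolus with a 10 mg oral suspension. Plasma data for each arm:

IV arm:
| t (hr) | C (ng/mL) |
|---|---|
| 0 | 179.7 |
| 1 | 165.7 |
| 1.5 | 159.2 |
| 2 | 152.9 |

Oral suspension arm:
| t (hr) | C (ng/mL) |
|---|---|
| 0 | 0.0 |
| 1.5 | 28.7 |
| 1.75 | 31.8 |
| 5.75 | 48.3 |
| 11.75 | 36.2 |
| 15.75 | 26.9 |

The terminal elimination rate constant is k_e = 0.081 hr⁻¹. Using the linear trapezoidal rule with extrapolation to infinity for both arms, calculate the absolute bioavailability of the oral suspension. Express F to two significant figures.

F = 0.41

Trapezoidal AUC_0→2 (IV):
  [0→1]: (179.7+165.7)/2 × 1 = 172.7
  [1→1.5]: (165.7+159.2)/2 × 0.5 = 81.225
  [1.5→2]: (159.2+152.9)/2 × 0.5 = 78.025
  Sum = 331.95 ng/mL·hr
IV tail: 152.9/0.081 = 1887.654; AUC_iv,0→∞ = 331.95 + 1887.654 = 2219.604 ng/mL·hr
Trapezoidal AUC_0→15.75 (oral suspension):
  [0→1.5]: (0.0+28.7)/2 × 1.5 = 21.525
  [1.5→1.75]: (28.7+31.8)/2 × 0.25 = 7.5625
  [1.75→5.75]: (31.8+48.3)/2 × 4 = 160.2
  [5.75→11.75]: (48.3+36.2)/2 × 6 = 253.5
  [11.75→15.75]: (36.2+26.9)/2 × 4 = 126.2
  Sum = 568.9875 ng/mL·hr
oral suspension tail: 26.9/0.081 = 332.099; AUC_ev,0→∞ = 568.9875 + 332.099 = 901.0865 ng/mL·hr
F = (AUC_ev/D_ev)/(AUC_iv/D_iv) = (901.0865/10)/(2219.604/10) = 90.10865/221.9604 = 0.4060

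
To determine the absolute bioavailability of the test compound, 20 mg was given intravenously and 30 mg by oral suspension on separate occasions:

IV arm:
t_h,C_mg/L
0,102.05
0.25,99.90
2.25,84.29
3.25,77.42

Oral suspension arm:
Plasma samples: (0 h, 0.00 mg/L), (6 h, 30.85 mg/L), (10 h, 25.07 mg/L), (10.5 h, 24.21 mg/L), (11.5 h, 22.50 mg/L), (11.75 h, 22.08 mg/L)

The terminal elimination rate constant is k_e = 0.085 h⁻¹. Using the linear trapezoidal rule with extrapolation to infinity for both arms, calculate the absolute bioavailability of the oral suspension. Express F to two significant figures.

F = 0.28

Trapezoidal AUC_0→3.25 (IV):
  [0→0.25]: (102.05+99.90)/2 × 0.25 = 25.24375
  [0.25→2.25]: (99.90+84.29)/2 × 2 = 184.19
  [2.25→3.25]: (84.29+77.42)/2 × 1 = 80.855
  Sum = 290.28875 mg/L·h
IV tail: 77.42/0.085 = 910.824; AUC_iv,0→∞ = 290.28875 + 910.824 = 1201.11275 mg/L·h
Trapezoidal AUC_0→11.75 (oral suspension):
  [0→6]: (0.00+30.85)/2 × 6 = 92.55
  [6→10]: (30.85+25.07)/2 × 4 = 111.84
  [10→10.5]: (25.07+24.21)/2 × 0.5 = 12.32
  [10.5→11.5]: (24.21+22.50)/2 × 1 = 23.355
  [11.5→11.75]: (22.50+22.08)/2 × 0.25 = 5.5725
  Sum = 245.6375 mg/L·h
oral suspension tail: 22.08/0.085 = 259.765; AUC_ev,0→∞ = 245.6375 + 259.765 = 505.4025 mg/L·h
F = (AUC_ev/D_ev)/(AUC_iv/D_iv) = (505.4025/30)/(1201.11275/20) = 16.84675/60.0556 = 0.2805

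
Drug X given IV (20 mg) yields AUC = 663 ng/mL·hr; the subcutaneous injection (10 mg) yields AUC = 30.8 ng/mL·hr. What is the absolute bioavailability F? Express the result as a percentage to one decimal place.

F = (AUC_ev / D_ev) / (AUC_iv / D_iv)
  = (30.8/10) / (663/20)
  = 3.08 / 33.15 = 0.0929
  = 9.29%

F = 9.3%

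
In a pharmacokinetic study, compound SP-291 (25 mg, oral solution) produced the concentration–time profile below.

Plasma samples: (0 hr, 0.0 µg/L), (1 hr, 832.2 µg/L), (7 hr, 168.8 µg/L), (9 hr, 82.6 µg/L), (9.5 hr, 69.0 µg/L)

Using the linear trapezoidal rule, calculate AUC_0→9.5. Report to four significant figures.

Trapezoidal AUC_0→9.5:
  [0→1]: (0.0+832.2)/2 × 1 = 416.1
  [1→7]: (832.2+168.8)/2 × 6 = 3003.0
  [7→9]: (168.8+82.6)/2 × 2 = 251.4
  [9→9.5]: (82.6+69.0)/2 × 0.5 = 37.9
  Sum = 3708.4 µg/L·hr

AUC = 3708 µg/L·hr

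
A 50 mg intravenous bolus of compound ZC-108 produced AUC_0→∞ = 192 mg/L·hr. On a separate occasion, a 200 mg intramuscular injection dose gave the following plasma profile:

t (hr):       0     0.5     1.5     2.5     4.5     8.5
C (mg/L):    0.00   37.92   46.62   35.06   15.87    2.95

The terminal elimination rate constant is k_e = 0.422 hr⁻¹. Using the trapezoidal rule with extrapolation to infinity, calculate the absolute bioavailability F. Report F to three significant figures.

F = 0.245

Trapezoidal AUC_0→8.5 (intramuscular injection):
  [0→0.5]: (0.00+37.92)/2 × 0.5 = 9.48
  [0.5→1.5]: (37.92+46.62)/2 × 1 = 42.27
  [1.5→2.5]: (46.62+35.06)/2 × 1 = 40.84
  [2.5→4.5]: (35.06+15.87)/2 × 2 = 50.93
  [4.5→8.5]: (15.87+2.95)/2 × 4 = 37.64
  Sum = 181.16 mg/L·hr
Tail: C_last/k_e = 2.95/0.422 = 6.991
AUC_0→∞ (intramuscular injection) = 181.16 + 6.991 = 188.151 mg/L·hr
F = (AUC_ev/D_ev)/(AUC_iv/D_iv) = (188.151/200)/(192/50) = 0.940755/3.84 = 0.2450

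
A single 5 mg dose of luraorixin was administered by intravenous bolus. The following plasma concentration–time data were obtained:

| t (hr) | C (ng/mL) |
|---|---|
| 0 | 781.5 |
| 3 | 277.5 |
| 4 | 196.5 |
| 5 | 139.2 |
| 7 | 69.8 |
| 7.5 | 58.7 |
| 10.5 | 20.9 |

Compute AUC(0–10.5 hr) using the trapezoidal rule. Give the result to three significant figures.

Trapezoidal AUC_0→10.5:
  [0→3]: (781.5+277.5)/2 × 3 = 1588.5
  [3→4]: (277.5+196.5)/2 × 1 = 237.0
  [4→5]: (196.5+139.2)/2 × 1 = 167.85
  [5→7]: (139.2+69.8)/2 × 2 = 209.0
  [7→7.5]: (69.8+58.7)/2 × 0.5 = 32.125
  [7.5→10.5]: (58.7+20.9)/2 × 3 = 119.4
  Sum = 2353.875 ng/mL·hr

AUC = 2350 ng/mL·hr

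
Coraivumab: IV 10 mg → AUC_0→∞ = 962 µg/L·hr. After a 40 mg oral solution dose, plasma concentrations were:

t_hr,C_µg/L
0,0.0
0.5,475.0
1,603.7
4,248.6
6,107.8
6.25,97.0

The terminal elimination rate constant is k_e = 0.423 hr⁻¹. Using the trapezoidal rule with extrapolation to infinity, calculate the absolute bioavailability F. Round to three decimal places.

F = 0.592

Trapezoidal AUC_0→6.25 (oral solution):
  [0→0.5]: (0.0+475.0)/2 × 0.5 = 118.75
  [0.5→1]: (475.0+603.7)/2 × 0.5 = 269.675
  [1→4]: (603.7+248.6)/2 × 3 = 1278.45
  [4→6]: (248.6+107.8)/2 × 2 = 356.4
  [6→6.25]: (107.8+97.0)/2 × 0.25 = 25.6
  Sum = 2048.875 µg/L·hr
Tail: C_last/k_e = 97.0/0.423 = 229.314
AUC_0→∞ (oral solution) = 2048.875 + 229.314 = 2278.189 µg/L·hr
F = (AUC_ev/D_ev)/(AUC_iv/D_iv) = (2278.189/40)/(962/10) = 56.954725/96.2 = 0.5920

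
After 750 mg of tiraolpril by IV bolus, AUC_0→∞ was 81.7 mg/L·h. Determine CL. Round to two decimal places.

CL = 9.18 L/h

CL = Dose_iv / AUC_0→∞
   = 750 / 81.7 = 9.17993 L/h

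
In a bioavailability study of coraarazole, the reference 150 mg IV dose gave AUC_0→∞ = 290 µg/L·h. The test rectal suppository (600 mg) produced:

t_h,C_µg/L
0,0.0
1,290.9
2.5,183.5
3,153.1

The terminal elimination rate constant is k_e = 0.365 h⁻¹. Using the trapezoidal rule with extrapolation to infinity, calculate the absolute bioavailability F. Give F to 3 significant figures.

F = 0.866

Trapezoidal AUC_0→3 (rectal suppository):
  [0→1]: (0.0+290.9)/2 × 1 = 145.45
  [1→2.5]: (290.9+183.5)/2 × 1.5 = 355.8
  [2.5→3]: (183.5+153.1)/2 × 0.5 = 84.15
  Sum = 585.4 µg/L·h
Tail: C_last/k_e = 153.1/0.365 = 419.452
AUC_0→∞ (rectal suppository) = 585.4 + 419.452 = 1004.852 µg/L·h
F = (AUC_ev/D_ev)/(AUC_iv/D_iv) = (1004.852/600)/(290/150) = 1.67475/1.93333 = 0.8663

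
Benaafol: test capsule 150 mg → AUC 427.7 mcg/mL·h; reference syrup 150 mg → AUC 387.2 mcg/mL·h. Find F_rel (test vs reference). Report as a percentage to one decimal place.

F_rel = 110.5%

F_rel = (AUC_test/D_test) / (AUC_ref/D_ref)
      = (427.7/150) / (387.2/150)
      = 2.85133 / 2.58133 = 1.1046 = 110.46%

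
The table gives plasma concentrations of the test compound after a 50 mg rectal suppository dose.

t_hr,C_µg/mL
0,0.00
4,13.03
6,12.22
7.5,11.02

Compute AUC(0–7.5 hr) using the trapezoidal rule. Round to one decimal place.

Trapezoidal AUC_0→7.5:
  [0→4]: (0.00+13.03)/2 × 4 = 26.06
  [4→6]: (13.03+12.22)/2 × 2 = 25.25
  [6→7.5]: (12.22+11.02)/2 × 1.5 = 17.43
  Sum = 68.74 µg/mL·hr

AUC = 68.7 µg/mL·hr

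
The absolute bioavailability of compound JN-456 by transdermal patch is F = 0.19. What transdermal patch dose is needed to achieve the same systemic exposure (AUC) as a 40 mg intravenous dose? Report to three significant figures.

For equal systemic exposure: F × D_ev = D_iv
D_ev = D_iv / F = 40 / 0.19 = 210.526 mg

D_transdermal = 211 mg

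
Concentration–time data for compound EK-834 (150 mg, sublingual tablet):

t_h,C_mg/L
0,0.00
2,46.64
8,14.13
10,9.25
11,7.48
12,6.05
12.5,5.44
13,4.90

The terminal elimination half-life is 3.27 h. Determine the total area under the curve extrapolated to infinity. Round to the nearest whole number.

Trapezoidal AUC_0→13:
  [0→2]: (0.00+46.64)/2 × 2 = 46.64
  [2→8]: (46.64+14.13)/2 × 6 = 182.31
  [8→10]: (14.13+9.25)/2 × 2 = 23.38
  [10→11]: (9.25+7.48)/2 × 1 = 8.365
  [11→12]: (7.48+6.05)/2 × 1 = 6.765
  [12→12.5]: (6.05+5.44)/2 × 0.5 = 2.8725
  [12.5→13]: (5.44+4.90)/2 × 0.5 = 2.585
  Sum = 272.9175 mg/L·h
k_e = ln2 / t½ = 0.693147 / 3.27 = 0.2120 h^-1
Extrapolated tail: C_last / k_e = 4.90 / 0.212 = 23.113
AUC_0→∞ = 272.9175 + 23.113 = 296.0305 mg/L·h

AUC = 296 mg/L·h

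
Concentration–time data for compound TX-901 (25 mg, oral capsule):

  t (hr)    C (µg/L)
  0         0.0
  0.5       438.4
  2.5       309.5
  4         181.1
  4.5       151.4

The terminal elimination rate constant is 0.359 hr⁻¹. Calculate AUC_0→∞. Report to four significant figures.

Trapezoidal AUC_0→4.5:
  [0→0.5]: (0.0+438.4)/2 × 0.5 = 109.6
  [0.5→2.5]: (438.4+309.5)/2 × 2 = 747.9
  [2.5→4]: (309.5+181.1)/2 × 1.5 = 367.95
  [4→4.5]: (181.1+151.4)/2 × 0.5 = 83.125
  Sum = 1308.575 µg/L·hr
Extrapolated tail: C_last / k_e = 151.4 / 0.359 = 421.727
AUC_0→∞ = 1308.575 + 421.727 = 1730.302 µg/L·hr

AUC = 1730 µg/L·hr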